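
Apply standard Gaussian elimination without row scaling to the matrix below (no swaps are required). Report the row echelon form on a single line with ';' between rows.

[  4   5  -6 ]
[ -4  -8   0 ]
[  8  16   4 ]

REF = [4 5 -6; 0 -3 -6; 0 0 4]

Forward elimination:
R2 <- R2 - (-1)*R1:  [  0  -3  -6 ]
R3 <- R3 - (2)*R1:  [  0   6  16 ]
R3 <- R3 - (-2)*R2:  [ 0  0  4 ]
Row echelon form:
[ 4   5  -6 ]
[ 0  -3  -6 ]
[ 0   0   4 ]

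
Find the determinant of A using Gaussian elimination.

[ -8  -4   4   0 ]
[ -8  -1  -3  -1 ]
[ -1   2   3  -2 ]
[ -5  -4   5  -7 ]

det(A) = 1528

Forward elimination:
R2 <- R2 - (1)*R1:  [  0   3  -7  -1 ]
R3 <- R3 - (1/8)*R1:  [   0  5/2  5/2   -2 ]
R4 <- R4 - (5/8)*R1:  [    0  -3/2   5/2    -7 ]
R3 <- R3 - (5/6)*R2:  [    0     0  25/3  -7/6 ]
R4 <- R4 - (-1/2)*R2:  [     0      0     -1  -15/2 ]
R4 <- R4 - (-3/25)*R3:  [       0        0        0  -191/25 ]
Upper-triangular form:
[ -8  -4     4        0 ]
[  0   3    -7       -1 ]
[  0   0  25/3     -7/6 ]
[  0   0     0  -191/25 ]
det(A) = (-1)^0 * (-8) * (3) * (25/3) * (-191/25) = 1528  (0 row swaps -> sign +1)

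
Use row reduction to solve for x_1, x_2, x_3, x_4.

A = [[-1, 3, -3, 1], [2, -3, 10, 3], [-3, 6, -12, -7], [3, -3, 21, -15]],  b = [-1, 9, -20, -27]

(0, -1, 0, 2)

Forward elimination on [A|b]:
R2 <- R2 - (-2)*R1:  [ 0  3  4  5  7 ]
R3 <- R3 - (3)*R1:  [   0   -3   -3  -10  -17 ]
R4 <- R4 - (-3)*R1:  [   0    6   12  -12  -30 ]
R3 <- R3 - (-1)*R2:  [   0    0    1   -5  -10 ]
R4 <- R4 - (2)*R2:  [   0    0    4  -22  -44 ]
R4 <- R4 - (4)*R3:  [  0   0   0  -2  -4 ]
Row echelon form:
[ -1  3  -3   1  |   -1 ]
[  0  3   4   5  |    7 ]
[  0  0   1  -5  |  -10 ]
[  0  0   0  -2  |   -4 ]
Back-substitution:
x_4 = (-4) / -2 = 2
x_3 = (-10 - (-5)*(2)) / 1 = 0
x_2 = (7 - (4)*(0) - (5)*(2)) / 3 = -1
x_1 = (-1 - (3)*(-1) - (-3)*(0) - (1)*(2)) / -1 = 0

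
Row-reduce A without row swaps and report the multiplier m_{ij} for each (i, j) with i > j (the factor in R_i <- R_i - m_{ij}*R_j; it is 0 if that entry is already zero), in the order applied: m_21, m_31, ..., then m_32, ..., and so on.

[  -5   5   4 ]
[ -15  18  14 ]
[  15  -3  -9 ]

multipliers: 3, -3, 4

Forward elimination:
R2 <- R2 - (3)*R1:  [ 0  3  2 ]
R3 <- R3 - (-3)*R1:  [  0  12   3 ]
R3 <- R3 - (4)*R2:  [  0   0  -5 ]
Multipliers (in order of application): m_{21} = 3, m_{31} = -3, m_{32} = 4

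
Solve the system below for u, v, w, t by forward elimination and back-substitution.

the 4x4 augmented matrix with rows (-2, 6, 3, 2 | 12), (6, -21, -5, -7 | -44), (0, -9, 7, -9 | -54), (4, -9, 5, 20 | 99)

(2, 1, 0, 5)

Forward elimination on [A|b]:
R2 <- R2 - (-3)*R1:  [  0  -3   4  -1  -8 ]
R4 <- R4 - (-2)*R1:  [   0    3   11   24  123 ]
R3 <- R3 - (3)*R2:  [   0    0   -5   -6  -30 ]
R4 <- R4 - (-1)*R2:  [   0    0   15   23  115 ]
R4 <- R4 - (-3)*R3:  [  0   0   0   5  25 ]
Row echelon form:
[ -2   6   3   2  |   12 ]
[  0  -3   4  -1  |   -8 ]
[  0   0  -5  -6  |  -30 ]
[  0   0   0   5  |   25 ]
Back-substitution:
t = (25) / 5 = 5
w = (-30 - (-6)*(5)) / -5 = 0
v = (-8 - (4)*(0) - (-1)*(5)) / -3 = 1
u = (12 - (6)*(1) - (3)*(0) - (2)*(5)) / -2 = 2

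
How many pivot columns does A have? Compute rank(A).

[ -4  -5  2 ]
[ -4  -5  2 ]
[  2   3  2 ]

rank(A) = 2

Row reduction:
R2 <- R2 - (1)*R1:  [ 0  0  0 ]
R3 <- R3 - (-1/2)*R1:  [   0  1/2    3 ]
R2 <-> R3   (pivot in column 2 was zero)
[ -4   -5  2 ]
[  0  1/2  3 ]
[  0    0  0 ]
Row echelon form:
[ -4   -5  2 ]
[  0  1/2  3 ]
[  0    0  0 ]
Nonzero rows / pivot columns: 2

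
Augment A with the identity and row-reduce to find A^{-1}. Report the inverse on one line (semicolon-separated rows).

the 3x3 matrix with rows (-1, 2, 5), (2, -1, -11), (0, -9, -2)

inverse = [-97/15 -41/15 -17/15; 4/15 2/15 -1/15; -6/5 -3/5 -1/5]

Gauss-Jordan on [A | I]:
R1 <- (1/-1)*R1:  [  1  -2  -5  |  -1   0   0 ]
R2 <- R2 - (2)*R1:  [  0   3  -1  |   2   1   0 ]
R2 <- (1/3)*R2:  [    0     1  -1/3  |   2/3   1/3     0 ]
R1 <- R1 - (-2)*R2:  [     1      0  -17/3  |    1/3    2/3      0 ]
R3 <- R3 - (-9)*R2:  [  0   0  -5  |   6   3   1 ]
R3 <- (1/-5)*R3:  [    0     0     1  |  -6/5  -3/5  -1/5 ]
R1 <- R1 - (-17/3)*R3:  [      1       0       0  |  -97/15  -41/15  -17/15 ]
R2 <- R2 - (-1/3)*R3:  [     0      1      0  |   4/15   2/15  -1/15 ]
Right block of [I | A^{-1}] is the inverse:
[ -97/15  -41/15  -17/15 ]
[   4/15    2/15   -1/15 ]
[   -6/5    -3/5    -1/5 ]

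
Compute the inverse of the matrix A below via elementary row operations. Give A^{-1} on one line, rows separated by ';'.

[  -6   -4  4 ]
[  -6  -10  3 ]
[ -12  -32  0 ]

Gauss-Jordan on [A | I]:
R1 <- (1/-6)*R1:  [    1   2/3  -2/3  |  -1/6     0     0 ]
R2 <- R2 - (-6)*R1:  [  0  -6  -1  |  -1   1   0 ]
R3 <- R3 - (-12)*R1:  [   0  -24   -8  |   -2    0    1 ]
R2 <- (1/-6)*R2:  [    0     1   1/6  |   1/6  -1/6     0 ]
R1 <- R1 - (2/3)*R2:  [     1      0   -7/9  |  -5/18    1/9      0 ]
R3 <- R3 - (-24)*R2:  [  0   0  -4  |   2  -4   1 ]
R3 <- (1/-4)*R3:  [    0     0     1  |  -1/2     1  -1/4 ]
R1 <- R1 - (-7/9)*R3:  [     1      0      0  |   -2/3    8/9  -7/36 ]
R2 <- R2 - (1/6)*R3:  [    0     1     0  |   1/4  -1/3  1/24 ]
Right block of [I | A^{-1}] is the inverse:
[ -2/3   8/9  -7/36 ]
[  1/4  -1/3   1/24 ]
[ -1/2     1   -1/4 ]

inverse = [-2/3 8/9 -7/36; 1/4 -1/3 1/24; -1/2 1 -1/4]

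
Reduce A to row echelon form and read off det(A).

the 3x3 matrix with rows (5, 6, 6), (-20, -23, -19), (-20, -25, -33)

det(A) = -20

Forward elimination:
R2 <- R2 - (-4)*R1:  [ 0  1  5 ]
R3 <- R3 - (-4)*R1:  [  0  -1  -9 ]
R3 <- R3 - (-1)*R2:  [  0   0  -4 ]
Upper-triangular form:
[ 5  6   6 ]
[ 0  1   5 ]
[ 0  0  -4 ]
det(A) = (-1)^0 * (5) * (1) * (-4) = -20  (0 row swaps -> sign +1)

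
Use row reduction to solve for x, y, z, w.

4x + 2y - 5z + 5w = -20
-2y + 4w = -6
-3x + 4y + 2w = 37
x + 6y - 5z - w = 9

(-5, 5, 3, 1)

Forward elimination on [A|b]:
R3 <- R3 - (-3/4)*R1:  [     0   11/2  -15/4   23/4     22 ]
R4 <- R4 - (1/4)*R1:  [     0   11/2  -15/4   -9/4     14 ]
R3 <- R3 - (-11/4)*R2:  [     0      0  -15/4   67/4   11/2 ]
R4 <- R4 - (-11/4)*R2:  [     0      0  -15/4   35/4   -5/2 ]
R4 <- R4 - (1)*R3:  [  0   0   0  -8  -8 ]
Row echelon form:
[ 4   2     -5     5  |   -20 ]
[ 0  -2      0     4  |    -6 ]
[ 0   0  -15/4  67/4  |  11/2 ]
[ 0   0      0    -8  |    -8 ]
Back-substitution:
w = (-8) / -8 = 1
z = (11/2 - (67/4)*(1)) / (-15/4) = 3
y = (-6 - (4)*(1)) / -2 = 5
x = (-20 - (2)*(5) - (-5)*(3) - (5)*(1)) / 4 = -5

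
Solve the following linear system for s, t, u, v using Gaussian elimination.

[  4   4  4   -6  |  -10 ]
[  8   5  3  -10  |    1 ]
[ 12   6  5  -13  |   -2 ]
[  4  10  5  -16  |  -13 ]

(2, 2, -5, 1)

Forward elimination on [A|b]:
R2 <- R2 - (2)*R1:  [  0  -3  -5   2  21 ]
R3 <- R3 - (3)*R1:  [  0  -6  -7   5  28 ]
R4 <- R4 - (1)*R1:  [   0    6    1  -10   -3 ]
R3 <- R3 - (2)*R2:  [   0    0    3    1  -14 ]
R4 <- R4 - (-2)*R2:  [  0   0  -9  -6  39 ]
R4 <- R4 - (-3)*R3:  [  0   0   0  -3  -3 ]
Row echelon form:
[ 4   4   4  -6  |  -10 ]
[ 0  -3  -5   2  |   21 ]
[ 0   0   3   1  |  -14 ]
[ 0   0   0  -3  |   -3 ]
Back-substitution:
v = (-3) / -3 = 1
u = (-14 - (1)*(1)) / 3 = -5
t = (21 - (-5)*(-5) - (2)*(1)) / -3 = 2
s = (-10 - (4)*(2) - (4)*(-5) - (-6)*(1)) / 4 = 2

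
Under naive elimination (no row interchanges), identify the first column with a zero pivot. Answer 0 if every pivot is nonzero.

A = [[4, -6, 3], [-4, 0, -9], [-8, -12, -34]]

first zero-pivot column = 0

Naive forward elimination:
R2 <- R2 - (-1)*R1:  [  0  -6  -6 ]
R3 <- R3 - (-2)*R1:  [   0  -24  -28 ]
R3 <- R3 - (4)*R2:  [  0   0  -4 ]
All pivots nonzero; naive elimination completes without hitting a zero pivot.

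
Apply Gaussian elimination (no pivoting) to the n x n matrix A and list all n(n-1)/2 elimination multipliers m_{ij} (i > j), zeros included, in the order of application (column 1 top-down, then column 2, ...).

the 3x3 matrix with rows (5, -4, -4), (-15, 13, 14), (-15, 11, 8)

Forward elimination:
R2 <- R2 - (-3)*R1:  [ 0  1  2 ]
R3 <- R3 - (-3)*R1:  [  0  -1  -4 ]
R3 <- R3 - (-1)*R2:  [  0   0  -2 ]
Multipliers (in order of application): m_{21} = -3, m_{31} = -3, m_{32} = -1

multipliers: -3, -3, -1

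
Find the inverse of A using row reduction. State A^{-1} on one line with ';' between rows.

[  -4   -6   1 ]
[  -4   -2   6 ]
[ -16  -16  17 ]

inverse = [-31/24 -43/24 17/24; 7/12 13/12 -5/12; -2/3 -2/3 1/3]

Gauss-Jordan on [A | I]:
R1 <- (1/-4)*R1:  [    1   3/2  -1/4  |  -1/4     0     0 ]
R2 <- R2 - (-4)*R1:  [  0   4   5  |  -1   1   0 ]
R3 <- R3 - (-16)*R1:  [  0   8  13  |  -4   0   1 ]
R2 <- (1/4)*R2:  [    0     1   5/4  |  -1/4   1/4     0 ]
R1 <- R1 - (3/2)*R2:  [     1      0  -17/8  |    1/8   -3/8      0 ]
R3 <- R3 - (8)*R2:  [  0   0   3  |  -2  -2   1 ]
R3 <- (1/3)*R3:  [    0     0     1  |  -2/3  -2/3   1/3 ]
R1 <- R1 - (-17/8)*R3:  [      1       0       0  |  -31/24  -43/24   17/24 ]
R2 <- R2 - (5/4)*R3:  [     0      1      0  |   7/12  13/12  -5/12 ]
Right block of [I | A^{-1}] is the inverse:
[ -31/24  -43/24  17/24 ]
[   7/12   13/12  -5/12 ]
[   -2/3    -2/3    1/3 ]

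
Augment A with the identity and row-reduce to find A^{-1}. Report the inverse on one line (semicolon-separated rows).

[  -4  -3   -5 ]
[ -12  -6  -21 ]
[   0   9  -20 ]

Gauss-Jordan on [A | I]:
R1 <- (1/-4)*R1:  [    1   3/4   5/4  |  -1/4     0     0 ]
R2 <- R2 - (-12)*R1:  [  0   3  -6  |  -3   1   0 ]
R2 <- (1/3)*R2:  [   0    1   -2  |   -1  1/3    0 ]
R1 <- R1 - (3/4)*R2:  [    1     0  11/4  |   1/2  -1/4     0 ]
R3 <- R3 - (9)*R2:  [  0   0  -2  |   9  -3   1 ]
R3 <- (1/-2)*R3:  [    0     0     1  |  -9/2   3/2  -1/2 ]
R1 <- R1 - (11/4)*R3:  [     1      0      0  |  103/8  -35/8   11/8 ]
R2 <- R2 - (-2)*R3:  [    0     1     0  |   -10  10/3    -1 ]
Right block of [I | A^{-1}] is the inverse:
[ 103/8  -35/8  11/8 ]
[   -10   10/3    -1 ]
[  -9/2    3/2  -1/2 ]

inverse = [103/8 -35/8 11/8; -10 10/3 -1; -9/2 3/2 -1/2]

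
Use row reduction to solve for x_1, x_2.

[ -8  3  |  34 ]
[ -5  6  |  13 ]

Forward elimination on [A|b]:
R2 <- R2 - (5/8)*R1:  [     0   33/8  -33/4 ]
Row echelon form:
[ -8     3  |     34 ]
[  0  33/8  |  -33/4 ]
Back-substitution:
x_2 = (-33/4) / (33/8) = -2
x_1 = (34 - (3)*(-2)) / -8 = -5

(-5, -2)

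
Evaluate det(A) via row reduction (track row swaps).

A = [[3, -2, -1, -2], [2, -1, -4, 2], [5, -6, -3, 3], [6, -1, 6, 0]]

Forward elimination:
R2 <- R2 - (2/3)*R1:  [     0    1/3  -10/3   10/3 ]
R3 <- R3 - (5/3)*R1:  [    0  -8/3  -4/3  19/3 ]
R4 <- R4 - (2)*R1:  [ 0  3  8  4 ]
R3 <- R3 - (-8)*R2:  [   0    0  -28   33 ]
R4 <- R4 - (9)*R2:  [   0    0   38  -26 ]
R4 <- R4 - (-19/14)*R3:  [      0       0       0  263/14 ]
Upper-triangular form:
[ 3   -2     -1      -2 ]
[ 0  1/3  -10/3    10/3 ]
[ 0    0    -28      33 ]
[ 0    0      0  263/14 ]
det(A) = (-1)^0 * (3) * (1/3) * (-28) * (263/14) = -526  (0 row swaps -> sign +1)

det(A) = -526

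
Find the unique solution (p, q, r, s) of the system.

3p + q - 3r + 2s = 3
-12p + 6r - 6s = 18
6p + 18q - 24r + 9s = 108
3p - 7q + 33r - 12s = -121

Forward elimination on [A|b]:
R2 <- R2 - (-4)*R1:  [  0   4  -6   2  30 ]
R3 <- R3 - (2)*R1:  [   0   16  -18    5  102 ]
R4 <- R4 - (1)*R1:  [    0    -8    36   -14  -124 ]
R3 <- R3 - (4)*R2:  [   0    0    6   -3  -18 ]
R4 <- R4 - (-2)*R2:  [   0    0   24  -10  -64 ]
R4 <- R4 - (4)*R3:  [ 0  0  0  2  8 ]
Row echelon form:
[ 3  1  -3   2  |    3 ]
[ 0  4  -6   2  |   30 ]
[ 0  0   6  -3  |  -18 ]
[ 0  0   0   2  |    8 ]
Back-substitution:
s = (8) / 2 = 4
r = (-18 - (-3)*(4)) / 6 = -1
q = (30 - (-6)*(-1) - (2)*(4)) / 4 = 4
p = (3 - (1)*(4) - (-3)*(-1) - (2)*(4)) / 3 = -4

(-4, 4, -1, 4)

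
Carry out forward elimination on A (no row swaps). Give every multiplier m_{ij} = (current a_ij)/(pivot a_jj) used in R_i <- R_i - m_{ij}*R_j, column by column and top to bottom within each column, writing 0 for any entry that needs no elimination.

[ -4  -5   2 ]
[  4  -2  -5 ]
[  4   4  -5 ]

multipliers: -1, -1, 1/7

Forward elimination:
R2 <- R2 - (-1)*R1:  [  0  -7  -3 ]
R3 <- R3 - (-1)*R1:  [  0  -1  -3 ]
R3 <- R3 - (1/7)*R2:  [     0      0  -18/7 ]
Multipliers (in order of application): m_{21} = -1, m_{31} = -1, m_{32} = 1/7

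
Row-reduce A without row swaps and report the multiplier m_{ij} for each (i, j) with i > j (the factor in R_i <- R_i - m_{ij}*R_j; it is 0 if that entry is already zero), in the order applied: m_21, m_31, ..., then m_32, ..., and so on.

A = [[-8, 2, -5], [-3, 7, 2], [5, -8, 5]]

multipliers: 3/8, -5/8, -27/25

Forward elimination:
R2 <- R2 - (3/8)*R1:  [    0  25/4  31/8 ]
R3 <- R3 - (-5/8)*R1:  [     0  -27/4   15/8 ]
R3 <- R3 - (-27/25)*R2:  [      0       0  303/50 ]
Multipliers (in order of application): m_{21} = 3/8, m_{31} = -5/8, m_{32} = -27/25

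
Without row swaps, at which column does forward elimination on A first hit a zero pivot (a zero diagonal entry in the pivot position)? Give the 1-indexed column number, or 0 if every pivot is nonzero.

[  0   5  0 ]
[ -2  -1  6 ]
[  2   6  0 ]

Naive forward elimination:
Pivot entry (1,1) is zero but row 2 has -2 in column 1 -> naive elimination stops; a row interchange (e.g. R1 <-> R2) would be required here.

first zero-pivot column = 1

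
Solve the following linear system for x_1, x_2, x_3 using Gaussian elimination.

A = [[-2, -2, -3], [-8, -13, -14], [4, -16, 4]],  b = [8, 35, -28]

Forward elimination on [A|b]:
R2 <- R2 - (4)*R1:  [  0  -5  -2   3 ]
R3 <- R3 - (-2)*R1:  [   0  -20   -2  -12 ]
R3 <- R3 - (4)*R2:  [   0    0    6  -24 ]
Row echelon form:
[ -2  -2  -3  |    8 ]
[  0  -5  -2  |    3 ]
[  0   0   6  |  -24 ]
Back-substitution:
x_3 = (-24) / 6 = -4
x_2 = (3 - (-2)*(-4)) / -5 = 1
x_1 = (8 - (-2)*(1) - (-3)*(-4)) / -2 = 1

(1, 1, -4)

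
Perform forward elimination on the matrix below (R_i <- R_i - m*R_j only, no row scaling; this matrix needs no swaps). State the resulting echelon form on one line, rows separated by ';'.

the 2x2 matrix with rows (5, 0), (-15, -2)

REF = [5 0; 0 -2]

Forward elimination:
R2 <- R2 - (-3)*R1:  [  0  -2 ]
Row echelon form:
[ 5   0 ]
[ 0  -2 ]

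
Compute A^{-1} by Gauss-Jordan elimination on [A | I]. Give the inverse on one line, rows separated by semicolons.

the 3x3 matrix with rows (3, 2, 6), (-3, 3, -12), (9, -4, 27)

inverse = [-11/15 26/15 14/15; 3/5 -3/5 -2/5; 1/3 -2/3 -1/3]

Gauss-Jordan on [A | I]:
R1 <- (1/3)*R1:  [   1  2/3    2  |  1/3    0    0 ]
R2 <- R2 - (-3)*R1:  [  0   5  -6  |   1   1   0 ]
R3 <- R3 - (9)*R1:  [   0  -10    9  |   -3    0    1 ]
R2 <- (1/5)*R2:  [    0     1  -6/5  |   1/5   1/5     0 ]
R1 <- R1 - (2/3)*R2:  [     1      0   14/5  |    1/5  -2/15      0 ]
R3 <- R3 - (-10)*R2:  [  0   0  -3  |  -1   2   1 ]
R3 <- (1/-3)*R3:  [    0     0     1  |   1/3  -2/3  -1/3 ]
R1 <- R1 - (14/5)*R3:  [      1       0       0  |  -11/15   26/15   14/15 ]
R2 <- R2 - (-6/5)*R3:  [    0     1     0  |   3/5  -3/5  -2/5 ]
Right block of [I | A^{-1}] is the inverse:
[ -11/15  26/15  14/15 ]
[    3/5   -3/5   -2/5 ]
[    1/3   -2/3   -1/3 ]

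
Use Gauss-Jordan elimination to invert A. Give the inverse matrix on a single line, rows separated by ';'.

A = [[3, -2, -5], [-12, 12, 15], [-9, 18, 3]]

inverse = [-13/2 -7/3 5/6; -11/4 -1 5/12; -3 -1 1/3]

Gauss-Jordan on [A | I]:
R1 <- (1/3)*R1:  [    1  -2/3  -5/3  |   1/3     0     0 ]
R2 <- R2 - (-12)*R1:  [  0   4  -5  |   4   1   0 ]
R3 <- R3 - (-9)*R1:  [   0   12  -12  |    3    0    1 ]
R2 <- (1/4)*R2:  [    0     1  -5/4  |     1   1/4     0 ]
R1 <- R1 - (-2/3)*R2:  [    1     0  -5/2  |     1   1/6     0 ]
R3 <- R3 - (12)*R2:  [  0   0   3  |  -9  -3   1 ]
R3 <- (1/3)*R3:  [   0    0    1  |   -3   -1  1/3 ]
R1 <- R1 - (-5/2)*R3:  [     1      0      0  |  -13/2   -7/3    5/6 ]
R2 <- R2 - (-5/4)*R3:  [     0      1      0  |  -11/4     -1   5/12 ]
Right block of [I | A^{-1}] is the inverse:
[ -13/2  -7/3   5/6 ]
[ -11/4    -1  5/12 ]
[    -3    -1   1/3 ]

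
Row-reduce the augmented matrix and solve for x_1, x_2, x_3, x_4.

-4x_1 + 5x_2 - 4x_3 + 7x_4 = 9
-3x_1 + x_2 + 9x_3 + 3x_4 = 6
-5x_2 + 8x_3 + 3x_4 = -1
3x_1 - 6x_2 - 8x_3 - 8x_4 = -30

Forward elimination on [A|b]:
R2 <- R2 - (3/4)*R1:  [     0  -11/4     12   -9/4   -3/4 ]
R4 <- R4 - (-3/4)*R1:  [     0   -9/4    -11  -11/4  -93/4 ]
R3 <- R3 - (20/11)*R2:  [       0        0  -152/11    78/11     4/11 ]
R4 <- R4 - (9/11)*R2:  [       0        0  -229/11   -10/11  -249/11 ]
R4 <- R4 - (229/152)*R3:  [       0        0        0  -881/76  -881/38 ]
Row echelon form:
[ -4      5       -4        7  |        9 ]
[  0  -11/4       12     -9/4  |     -3/4 ]
[  0      0  -152/11    78/11  |     4/11 ]
[  0      0        0  -881/76  |  -881/38 ]
Back-substitution:
x_4 = (-881/38) / (-881/76) = 2
x_3 = (4/11 - (78/11)*(2)) / (-152/11) = 1
x_2 = (-3/4 - (12)*(1) - (-9/4)*(2)) / (-11/4) = 3
x_1 = (9 - (5)*(3) - (-4)*(1) - (7)*(2)) / -4 = 4

(4, 3, 1, 2)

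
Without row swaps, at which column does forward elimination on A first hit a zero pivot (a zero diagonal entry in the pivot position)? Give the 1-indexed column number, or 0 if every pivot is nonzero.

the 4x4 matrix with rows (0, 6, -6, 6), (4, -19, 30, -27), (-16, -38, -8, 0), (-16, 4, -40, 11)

first zero-pivot column = 1

Naive forward elimination:
Pivot entry (1,1) is zero but row 2 has 4 in column 1 -> naive elimination stops; a row interchange (e.g. R1 <-> R2) would be required here.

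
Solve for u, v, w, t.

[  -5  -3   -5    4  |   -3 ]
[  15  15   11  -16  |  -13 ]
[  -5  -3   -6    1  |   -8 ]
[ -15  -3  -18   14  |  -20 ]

(5, -3, -1, 2)

Forward elimination on [A|b]:
R2 <- R2 - (-3)*R1:  [   0    6   -4   -4  -22 ]
R3 <- R3 - (1)*R1:  [  0   0  -1  -3  -5 ]
R4 <- R4 - (3)*R1:  [   0    6   -3    2  -11 ]
R4 <- R4 - (1)*R2:  [  0   0   1   6  11 ]
R4 <- R4 - (-1)*R3:  [ 0  0  0  3  6 ]
Row echelon form:
[ -5  -3  -5   4  |   -3 ]
[  0   6  -4  -4  |  -22 ]
[  0   0  -1  -3  |   -5 ]
[  0   0   0   3  |    6 ]
Back-substitution:
t = (6) / 3 = 2
w = (-5 - (-3)*(2)) / -1 = -1
v = (-22 - (-4)*(-1) - (-4)*(2)) / 6 = -3
u = (-3 - (-3)*(-3) - (-5)*(-1) - (4)*(2)) / -5 = 5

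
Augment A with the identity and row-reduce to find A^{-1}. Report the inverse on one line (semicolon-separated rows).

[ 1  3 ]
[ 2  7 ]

Gauss-Jordan on [A | I]:
R2 <- R2 - (2)*R1:  [  0   1  |  -2   1 ]
R1 <- R1 - (3)*R2:  [  1   0  |   7  -3 ]
Right block of [I | A^{-1}] is the inverse:
[  7  -3 ]
[ -2   1 ]

inverse = [7 -3; -2 1]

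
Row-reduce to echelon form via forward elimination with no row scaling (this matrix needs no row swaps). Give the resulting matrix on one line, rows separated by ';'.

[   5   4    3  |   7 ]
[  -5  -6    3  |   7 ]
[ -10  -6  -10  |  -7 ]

Forward elimination:
R2 <- R2 - (-1)*R1:  [  0  -2   6  14 ]
R3 <- R3 - (-2)*R1:  [  0   2  -4   7 ]
R3 <- R3 - (-1)*R2:  [  0   0   2  21 ]
Row echelon form:
[ 5   4  3  |   7 ]
[ 0  -2  6  |  14 ]
[ 0   0  2  |  21 ]

REF = [5 4 3 7; 0 -2 6 14; 0 0 2 21]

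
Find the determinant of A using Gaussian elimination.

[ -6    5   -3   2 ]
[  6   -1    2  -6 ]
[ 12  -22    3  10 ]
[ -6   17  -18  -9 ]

Forward elimination:
R2 <- R2 - (-1)*R1:  [  0   4  -1  -4 ]
R3 <- R3 - (-2)*R1:  [   0  -12   -3   14 ]
R4 <- R4 - (1)*R1:  [   0   12  -15  -11 ]
R3 <- R3 - (-3)*R2:  [  0   0  -6   2 ]
R4 <- R4 - (3)*R2:  [   0    0  -12    1 ]
R4 <- R4 - (2)*R3:  [  0   0   0  -3 ]
Upper-triangular form:
[ -6  5  -3   2 ]
[  0  4  -1  -4 ]
[  0  0  -6   2 ]
[  0  0   0  -3 ]
det(A) = (-1)^0 * (-6) * (4) * (-6) * (-3) = -432  (0 row swaps -> sign +1)

det(A) = -432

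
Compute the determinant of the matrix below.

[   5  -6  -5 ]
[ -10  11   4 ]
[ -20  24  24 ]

det(A) = -20

Forward elimination:
R2 <- R2 - (-2)*R1:  [  0  -1  -6 ]
R3 <- R3 - (-4)*R1:  [ 0  0  4 ]
Upper-triangular form:
[ 5  -6  -5 ]
[ 0  -1  -6 ]
[ 0   0   4 ]
det(A) = (-1)^0 * (5) * (-1) * (4) = -20  (0 row swaps -> sign +1)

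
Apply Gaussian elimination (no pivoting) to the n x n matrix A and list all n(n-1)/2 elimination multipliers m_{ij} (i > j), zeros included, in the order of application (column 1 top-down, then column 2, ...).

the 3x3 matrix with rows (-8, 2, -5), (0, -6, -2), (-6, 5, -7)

Forward elimination:
R2: entry in column 1 is already 0 -> m_{21} = 0 (no row operation needed)
R3 <- R3 - (3/4)*R1:  [     0    7/2  -13/4 ]
R3 <- R3 - (-7/12)*R2:  [      0       0  -53/12 ]
Multipliers (in order of application): m_{21} = 0, m_{31} = 3/4, m_{32} = -7/12

multipliers: 0, 3/4, -7/12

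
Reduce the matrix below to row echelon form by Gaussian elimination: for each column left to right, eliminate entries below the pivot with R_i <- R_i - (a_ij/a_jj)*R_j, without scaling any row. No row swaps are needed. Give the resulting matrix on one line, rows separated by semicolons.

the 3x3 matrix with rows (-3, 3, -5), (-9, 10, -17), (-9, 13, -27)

Forward elimination:
R2 <- R2 - (3)*R1:  [  0   1  -2 ]
R3 <- R3 - (3)*R1:  [   0    4  -12 ]
R3 <- R3 - (4)*R2:  [  0   0  -4 ]
Row echelon form:
[ -3  3  -5 ]
[  0  1  -2 ]
[  0  0  -4 ]

REF = [-3 3 -5; 0 1 -2; 0 0 -4]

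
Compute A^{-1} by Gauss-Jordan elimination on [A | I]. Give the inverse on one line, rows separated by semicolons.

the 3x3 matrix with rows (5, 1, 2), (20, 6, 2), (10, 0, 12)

Gauss-Jordan on [A | I]:
R1 <- (1/5)*R1:  [   1  1/5  2/5  |  1/5    0    0 ]
R2 <- R2 - (20)*R1:  [  0   2  -6  |  -4   1   0 ]
R3 <- R3 - (10)*R1:  [  0  -2   8  |  -2   0   1 ]
R2 <- (1/2)*R2:  [   0    1   -3  |   -2  1/2    0 ]
R1 <- R1 - (1/5)*R2:  [     1      0      1  |    3/5  -1/10      0 ]
R3 <- R3 - (-2)*R2:  [  0   0   2  |  -6   1   1 ]
R3 <- (1/2)*R3:  [   0    0    1  |   -3  1/2  1/2 ]
R1 <- R1 - (1)*R3:  [    1     0     0  |  18/5  -3/5  -1/2 ]
R2 <- R2 - (-3)*R3:  [   0    1    0  |  -11    2  3/2 ]
Right block of [I | A^{-1}] is the inverse:
[ 18/5  -3/5  -1/2 ]
[  -11     2   3/2 ]
[   -3   1/2   1/2 ]

inverse = [18/5 -3/5 -1/2; -11 2 3/2; -3 1/2 1/2]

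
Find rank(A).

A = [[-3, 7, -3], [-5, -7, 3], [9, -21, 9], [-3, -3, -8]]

Row reduction:
R2 <- R2 - (5/3)*R1:  [     0  -56/3      8 ]
R3 <- R3 - (-3)*R1:  [ 0  0  0 ]
R4 <- R4 - (1)*R1:  [   0  -10   -5 ]
R4 <- R4 - (15/28)*R2:  [     0      0  -65/7 ]
R3 <-> R4   (pivot in column 3 was zero)
[ -3      7     -3 ]
[  0  -56/3      8 ]
[  0      0  -65/7 ]
[  0      0      0 ]
Row echelon form:
[ -3      7     -3 ]
[  0  -56/3      8 ]
[  0      0  -65/7 ]
[  0      0      0 ]
Nonzero rows / pivot columns: 3

rank(A) = 3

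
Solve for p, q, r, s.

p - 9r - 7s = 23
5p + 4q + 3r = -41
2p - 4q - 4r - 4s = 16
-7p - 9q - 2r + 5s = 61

(-4, -3, -3, 0)

Forward elimination on [A|b]:
R2 <- R2 - (5)*R1:  [    0     4    48    35  -156 ]
R3 <- R3 - (2)*R1:  [   0   -4   14   10  -30 ]
R4 <- R4 - (-7)*R1:  [   0   -9  -65  -44  222 ]
R3 <- R3 - (-1)*R2:  [    0     0    62    45  -186 ]
R4 <- R4 - (-9/4)*R2:  [     0      0     43  139/4   -129 ]
R4 <- R4 - (43/62)*R3:  [       0        0        0  439/124        0 ]
Row echelon form:
[ 1  0  -9       -7  |    23 ]
[ 0  4  48       35  |  -156 ]
[ 0  0  62       45  |  -186 ]
[ 0  0   0  439/124  |     0 ]
Back-substitution:
s = (0) / (439/124) = 0
r = (-186 - (45)*(0)) / 62 = -3
q = (-156 - (48)*(-3) - (35)*(0)) / 4 = -3
p = (23 - (-9)*(-3) - (-7)*(0)) / 1 = -4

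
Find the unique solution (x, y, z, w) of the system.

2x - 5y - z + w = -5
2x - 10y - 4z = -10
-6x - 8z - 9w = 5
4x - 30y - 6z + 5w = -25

Forward elimination on [A|b]:
R2 <- R2 - (1)*R1:  [  0  -5  -3  -1  -5 ]
R3 <- R3 - (-3)*R1:  [   0  -15  -11   -6  -10 ]
R4 <- R4 - (2)*R1:  [   0  -20   -4    3  -15 ]
R3 <- R3 - (3)*R2:  [  0   0  -2  -3   5 ]
R4 <- R4 - (4)*R2:  [ 0  0  8  7  5 ]
R4 <- R4 - (-4)*R3:  [  0   0   0  -5  25 ]
Row echelon form:
[ 2  -5  -1   1  |  -5 ]
[ 0  -5  -3  -1  |  -5 ]
[ 0   0  -2  -3  |   5 ]
[ 0   0   0  -5  |  25 ]
Back-substitution:
w = (25) / -5 = -5
z = (5 - (-3)*(-5)) / -2 = 5
y = (-5 - (-3)*(5) - (-1)*(-5)) / -5 = -1
x = (-5 - (-5)*(-1) - (-1)*(5) - (1)*(-5)) / 2 = 0

(0, -1, 5, -5)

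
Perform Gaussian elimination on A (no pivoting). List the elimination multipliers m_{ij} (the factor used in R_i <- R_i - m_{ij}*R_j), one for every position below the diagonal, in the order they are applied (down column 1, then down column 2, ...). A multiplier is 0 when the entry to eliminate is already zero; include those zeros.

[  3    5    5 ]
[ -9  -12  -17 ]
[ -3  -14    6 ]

Forward elimination:
R2 <- R2 - (-3)*R1:  [  0   3  -2 ]
R3 <- R3 - (-1)*R1:  [  0  -9  11 ]
R3 <- R3 - (-3)*R2:  [ 0  0  5 ]
Multipliers (in order of application): m_{21} = -3, m_{31} = -1, m_{32} = -3

multipliers: -3, -1, -3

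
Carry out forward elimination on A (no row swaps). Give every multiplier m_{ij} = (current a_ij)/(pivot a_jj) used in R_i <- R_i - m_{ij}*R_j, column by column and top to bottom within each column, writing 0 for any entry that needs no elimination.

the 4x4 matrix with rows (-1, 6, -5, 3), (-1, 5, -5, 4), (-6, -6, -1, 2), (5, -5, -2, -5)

multipliers: 1, 6, -5, 42, -25, -27/29

Forward elimination:
R2 <- R2 - (1)*R1:  [  0  -1   0   1 ]
R3 <- R3 - (6)*R1:  [   0  -42   29  -16 ]
R4 <- R4 - (-5)*R1:  [   0   25  -27   10 ]
R3 <- R3 - (42)*R2:  [   0    0   29  -58 ]
R4 <- R4 - (-25)*R2:  [   0    0  -27   35 ]
R4 <- R4 - (-27/29)*R3:  [   0    0    0  -19 ]
Multipliers (in order of application): m_{21} = 1, m_{31} = 6, m_{41} = -5, m_{32} = 42, m_{42} = -25, m_{43} = -27/29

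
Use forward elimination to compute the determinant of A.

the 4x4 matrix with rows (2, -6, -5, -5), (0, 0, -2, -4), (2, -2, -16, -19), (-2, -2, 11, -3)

det(A) = -64

Forward elimination:
R3 <- R3 - (1)*R1:  [   0    4  -11  -14 ]
R4 <- R4 - (-1)*R1:  [  0  -8   6  -8 ]
R2 <-> R3   (pivot in column 2 was zero)
[ 2  -6   -5   -5 ]
[ 0   4  -11  -14 ]
[ 0   0   -2   -4 ]
[ 0  -8    6   -8 ]
R4 <- R4 - (-2)*R2:  [   0    0  -16  -36 ]
R4 <- R4 - (8)*R3:  [  0   0   0  -4 ]
Upper-triangular form:
[ 2  -6   -5   -5 ]
[ 0   4  -11  -14 ]
[ 0   0   -2   -4 ]
[ 0   0    0   -4 ]
det(A) = (-1)^1 * (2) * (4) * (-2) * (-4) = -64  (1 row swap -> sign -1)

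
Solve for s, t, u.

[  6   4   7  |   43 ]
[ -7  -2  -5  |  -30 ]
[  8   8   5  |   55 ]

(1, 4, 3)

Forward elimination on [A|b]:
R2 <- R2 - (-7/6)*R1:  [     0    8/3   19/6  121/6 ]
R3 <- R3 - (4/3)*R1:  [     0    8/3  -13/3   -7/3 ]
R3 <- R3 - (1)*R2:  [     0      0  -15/2  -45/2 ]
Row echelon form:
[ 6    4      7  |     43 ]
[ 0  8/3   19/6  |  121/6 ]
[ 0    0  -15/2  |  -45/2 ]
Back-substitution:
u = (-45/2) / (-15/2) = 3
t = (121/6 - (19/6)*(3)) / (8/3) = 4
s = (43 - (4)*(4) - (7)*(3)) / 6 = 1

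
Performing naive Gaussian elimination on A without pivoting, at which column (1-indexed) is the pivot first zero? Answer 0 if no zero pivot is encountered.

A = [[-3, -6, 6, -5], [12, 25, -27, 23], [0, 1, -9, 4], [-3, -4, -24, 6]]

first zero-pivot column = 0

Naive forward elimination:
R2 <- R2 - (-4)*R1:  [  0   1  -3   3 ]
R4 <- R4 - (1)*R1:  [   0    2  -30   11 ]
R3 <- R3 - (1)*R2:  [  0   0  -6   1 ]
R4 <- R4 - (2)*R2:  [   0    0  -24    5 ]
R4 <- R4 - (4)*R3:  [ 0  0  0  1 ]
All pivots nonzero; naive elimination completes without hitting a zero pivot.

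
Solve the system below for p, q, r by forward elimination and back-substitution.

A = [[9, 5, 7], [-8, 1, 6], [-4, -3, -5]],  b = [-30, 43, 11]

(-5, 3, 0)

Forward elimination on [A|b]:
R2 <- R2 - (-8/9)*R1:  [     0   49/9  110/9   49/3 ]
R3 <- R3 - (-4/9)*R1:  [     0   -7/9  -17/9   -7/3 ]
R3 <- R3 - (-1/7)*R2:  [    0     0  -1/7     0 ]
Row echelon form:
[ 9     5      7  |   -30 ]
[ 0  49/9  110/9  |  49/3 ]
[ 0     0   -1/7  |     0 ]
Back-substitution:
r = (0) / (-1/7) = 0
q = (49/3 - (110/9)*(0)) / (49/9) = 3
p = (-30 - (5)*(3) - (7)*(0)) / 9 = -5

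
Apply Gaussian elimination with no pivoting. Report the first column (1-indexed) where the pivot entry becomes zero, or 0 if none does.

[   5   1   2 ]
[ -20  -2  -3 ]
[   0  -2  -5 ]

first zero-pivot column = 3

Naive forward elimination:
R2 <- R2 - (-4)*R1:  [ 0  2  5 ]
R3 <- R3 - (-1)*R2:  [ 0  0  0 ]
Matrix at this point:
[ 5  1  2 ]
[ 0  2  5 ]
[ 0  0  0 ]
Pivot entry (3,3) in the last row is zero and there are no rows below to swap with -> zero pivot in column 3 (A is singular).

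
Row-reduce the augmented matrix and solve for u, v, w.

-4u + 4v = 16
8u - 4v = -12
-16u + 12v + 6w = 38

(1, 5, -1)

Forward elimination on [A|b]:
R2 <- R2 - (-2)*R1:  [  0   4   0  20 ]
R3 <- R3 - (4)*R1:  [   0   -4    6  -26 ]
R3 <- R3 - (-1)*R2:  [  0   0   6  -6 ]
Row echelon form:
[ -4  4  0  |  16 ]
[  0  4  0  |  20 ]
[  0  0  6  |  -6 ]
Back-substitution:
w = (-6) / 6 = -1
v = (20) / 4 = 5
u = (16 - (4)*(5)) / -4 = 1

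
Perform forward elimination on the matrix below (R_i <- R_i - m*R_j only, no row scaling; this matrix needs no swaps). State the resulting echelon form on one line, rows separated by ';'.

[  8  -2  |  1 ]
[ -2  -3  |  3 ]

REF = [8 -2 1; 0 -7/2 13/4]

Forward elimination:
R2 <- R2 - (-1/4)*R1:  [    0  -7/2  13/4 ]
Row echelon form:
[ 8    -2  |     1 ]
[ 0  -7/2  |  13/4 ]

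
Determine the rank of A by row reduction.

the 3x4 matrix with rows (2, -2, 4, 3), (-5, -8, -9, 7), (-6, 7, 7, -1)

rank(A) = 3

Row reduction:
R2 <- R2 - (-5/2)*R1:  [    0   -13     1  29/2 ]
R3 <- R3 - (-3)*R1:  [  0   1  19   8 ]
R3 <- R3 - (-1/13)*R2:  [      0       0  248/13  237/26 ]
Row echelon form:
[ 2   -2       4       3 ]
[ 0  -13       1    29/2 ]
[ 0    0  248/13  237/26 ]
Nonzero rows / pivot columns: 3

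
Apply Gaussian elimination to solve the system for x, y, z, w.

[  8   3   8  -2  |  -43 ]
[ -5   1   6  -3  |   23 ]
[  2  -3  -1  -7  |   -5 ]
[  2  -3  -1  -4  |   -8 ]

(-5, 1, -1, -1)

Forward elimination on [A|b]:
R2 <- R2 - (-5/8)*R1:  [     0   23/8     11  -17/4  -31/8 ]
R3 <- R3 - (1/4)*R1:  [     0  -15/4     -3  -13/2   23/4 ]
R4 <- R4 - (1/4)*R1:  [     0  -15/4     -3   -7/2   11/4 ]
R3 <- R3 - (-30/23)*R2:  [       0        0   261/23  -277/23    16/23 ]
R4 <- R4 - (-30/23)*R2:  [       0        0   261/23  -208/23   -53/23 ]
R4 <- R4 - (1)*R3:  [  0   0   0   3  -3 ]
Row echelon form:
[ 8     3       8       -2  |    -43 ]
[ 0  23/8      11    -17/4  |  -31/8 ]
[ 0     0  261/23  -277/23  |  16/23 ]
[ 0     0       0        3  |     -3 ]
Back-substitution:
w = (-3) / 3 = -1
z = (16/23 - (-277/23)*(-1)) / (261/23) = -1
y = (-31/8 - (11)*(-1) - (-17/4)*(-1)) / (23/8) = 1
x = (-43 - (3)*(1) - (8)*(-1) - (-2)*(-1)) / 8 = -5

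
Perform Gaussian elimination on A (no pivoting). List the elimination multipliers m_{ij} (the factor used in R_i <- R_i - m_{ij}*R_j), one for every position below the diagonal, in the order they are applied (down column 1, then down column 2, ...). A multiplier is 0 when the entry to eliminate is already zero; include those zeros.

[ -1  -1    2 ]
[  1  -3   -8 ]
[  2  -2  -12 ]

Forward elimination:
R2 <- R2 - (-1)*R1:  [  0  -4  -6 ]
R3 <- R3 - (-2)*R1:  [  0  -4  -8 ]
R3 <- R3 - (1)*R2:  [  0   0  -2 ]
Multipliers (in order of application): m_{21} = -1, m_{31} = -2, m_{32} = 1

multipliers: -1, -2, 1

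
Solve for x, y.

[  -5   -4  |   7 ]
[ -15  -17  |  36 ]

(1, -3)

Forward elimination on [A|b]:
R2 <- R2 - (3)*R1:  [  0  -5  15 ]
Row echelon form:
[ -5  -4  |   7 ]
[  0  -5  |  15 ]
Back-substitution:
y = (15) / -5 = -3
x = (7 - (-4)*(-3)) / -5 = 1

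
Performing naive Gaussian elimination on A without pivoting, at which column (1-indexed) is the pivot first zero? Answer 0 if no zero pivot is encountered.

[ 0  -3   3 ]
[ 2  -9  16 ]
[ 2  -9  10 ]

Naive forward elimination:
Pivot entry (1,1) is zero but row 2 has 2 in column 1 -> naive elimination stops; a row interchange (e.g. R1 <-> R2) would be required here.

first zero-pivot column = 1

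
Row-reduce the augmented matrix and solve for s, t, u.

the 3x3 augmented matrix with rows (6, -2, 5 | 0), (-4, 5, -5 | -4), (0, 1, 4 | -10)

Forward elimination on [A|b]:
R2 <- R2 - (-2/3)*R1:  [    0  11/3  -5/3    -4 ]
R3 <- R3 - (3/11)*R2:  [      0       0   49/11  -98/11 ]
Row echelon form:
[ 6    -2      5  |       0 ]
[ 0  11/3   -5/3  |      -4 ]
[ 0     0  49/11  |  -98/11 ]
Back-substitution:
u = (-98/11) / (49/11) = -2
t = (-4 - (-5/3)*(-2)) / (11/3) = -2
s = (0 - (-2)*(-2) - (5)*(-2)) / 6 = 1

(1, -2, -2)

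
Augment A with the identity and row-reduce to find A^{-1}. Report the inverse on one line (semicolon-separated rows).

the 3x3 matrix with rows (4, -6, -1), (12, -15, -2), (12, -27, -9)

inverse = [-9/4 3/4 1/12; -7/3 2/3 1/9; 4 -1 -1/3]

Gauss-Jordan on [A | I]:
R1 <- (1/4)*R1:  [    1  -3/2  -1/4  |   1/4     0     0 ]
R2 <- R2 - (12)*R1:  [  0   3   1  |  -3   1   0 ]
R3 <- R3 - (12)*R1:  [  0  -9  -6  |  -3   0   1 ]
R2 <- (1/3)*R2:  [   0    1  1/3  |   -1  1/3    0 ]
R1 <- R1 - (-3/2)*R2:  [    1     0   1/4  |  -5/4   1/2     0 ]
R3 <- R3 - (-9)*R2:  [   0    0   -3  |  -12    3    1 ]
R3 <- (1/-3)*R3:  [    0     0     1  |     4    -1  -1/3 ]
R1 <- R1 - (1/4)*R3:  [    1     0     0  |  -9/4   3/4  1/12 ]
R2 <- R2 - (1/3)*R3:  [    0     1     0  |  -7/3   2/3   1/9 ]
Right block of [I | A^{-1}] is the inverse:
[ -9/4  3/4  1/12 ]
[ -7/3  2/3   1/9 ]
[    4   -1  -1/3 ]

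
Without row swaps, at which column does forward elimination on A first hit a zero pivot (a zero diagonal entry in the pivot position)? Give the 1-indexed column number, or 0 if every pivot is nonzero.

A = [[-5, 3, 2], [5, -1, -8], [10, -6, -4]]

Naive forward elimination:
R2 <- R2 - (-1)*R1:  [  0   2  -6 ]
R3 <- R3 - (-2)*R1:  [ 0  0  0 ]
Matrix at this point:
[ -5  3   2 ]
[  0  2  -6 ]
[  0  0   0 ]
Pivot entry (3,3) in the last row is zero and there are no rows below to swap with -> zero pivot in column 3 (A is singular).

first zero-pivot column = 3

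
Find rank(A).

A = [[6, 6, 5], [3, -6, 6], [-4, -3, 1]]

Row reduction:
R2 <- R2 - (1/2)*R1:  [   0   -9  7/2 ]
R3 <- R3 - (-2/3)*R1:  [    0     1  13/3 ]
R3 <- R3 - (-1/9)*R2:  [     0      0  85/18 ]
Row echelon form:
[ 6   6      5 ]
[ 0  -9    7/2 ]
[ 0   0  85/18 ]
Nonzero rows / pivot columns: 3

rank(A) = 3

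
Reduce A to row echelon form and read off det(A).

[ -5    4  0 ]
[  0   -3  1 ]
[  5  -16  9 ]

Forward elimination:
R3 <- R3 - (-1)*R1:  [   0  -12    9 ]
R3 <- R3 - (4)*R2:  [ 0  0  5 ]
Upper-triangular form:
[ -5   4  0 ]
[  0  -3  1 ]
[  0   0  5 ]
det(A) = (-1)^0 * (-5) * (-3) * (5) = 75  (0 row swaps -> sign +1)

det(A) = 75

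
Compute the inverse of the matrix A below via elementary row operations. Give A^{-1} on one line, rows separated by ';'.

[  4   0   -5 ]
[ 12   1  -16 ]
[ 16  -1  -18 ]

inverse = [-17/2 5/4 5/4; -10 2 1; -7 1 1]

Gauss-Jordan on [A | I]:
R1 <- (1/4)*R1:  [    1     0  -5/4  |   1/4     0     0 ]
R2 <- R2 - (12)*R1:  [  0   1  -1  |  -3   1   0 ]
R3 <- R3 - (16)*R1:  [  0  -1   2  |  -4   0   1 ]
R3 <- R3 - (-1)*R2:  [  0   0   1  |  -7   1   1 ]
R1 <- R1 - (-5/4)*R3:  [     1      0      0  |  -17/2    5/4    5/4 ]
R2 <- R2 - (-1)*R3:  [   0    1    0  |  -10    2    1 ]
Right block of [I | A^{-1}] is the inverse:
[ -17/2  5/4  5/4 ]
[   -10    2    1 ]
[    -7    1    1 ]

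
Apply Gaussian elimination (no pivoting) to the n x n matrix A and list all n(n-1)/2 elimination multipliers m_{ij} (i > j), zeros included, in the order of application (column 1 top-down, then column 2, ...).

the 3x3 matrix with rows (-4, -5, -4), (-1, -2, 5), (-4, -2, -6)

multipliers: 1/4, 1, -4

Forward elimination:
R2 <- R2 - (1/4)*R1:  [    0  -3/4     6 ]
R3 <- R3 - (1)*R1:  [  0   3  -2 ]
R3 <- R3 - (-4)*R2:  [  0   0  22 ]
Multipliers (in order of application): m_{21} = 1/4, m_{31} = 1, m_{32} = -4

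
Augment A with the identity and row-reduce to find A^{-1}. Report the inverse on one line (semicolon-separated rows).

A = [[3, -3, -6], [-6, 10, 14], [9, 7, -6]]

Gauss-Jordan on [A | I]:
R1 <- (1/3)*R1:  [   1   -1   -2  |  1/3    0    0 ]
R2 <- R2 - (-6)*R1:  [ 0  4  2  |  2  1  0 ]
R3 <- R3 - (9)*R1:  [  0  16  12  |  -3   0   1 ]
R2 <- (1/4)*R2:  [   0    1  1/2  |  1/2  1/4    0 ]
R1 <- R1 - (-1)*R2:  [    1     0  -3/2  |   5/6   1/4     0 ]
R3 <- R3 - (16)*R2:  [   0    0    4  |  -11   -4    1 ]
R3 <- (1/4)*R3:  [     0      0      1  |  -11/4     -1    1/4 ]
R1 <- R1 - (-3/2)*R3:  [      1       0       0  |  -79/24    -5/4     3/8 ]
R2 <- R2 - (1/2)*R3:  [    0     1     0  |  15/8   3/4  -1/8 ]
Right block of [I | A^{-1}] is the inverse:
[ -79/24  -5/4   3/8 ]
[   15/8   3/4  -1/8 ]
[  -11/4    -1   1/4 ]

inverse = [-79/24 -5/4 3/8; 15/8 3/4 -1/8; -11/4 -1 1/4]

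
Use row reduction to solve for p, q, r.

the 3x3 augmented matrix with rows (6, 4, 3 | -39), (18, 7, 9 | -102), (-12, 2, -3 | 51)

Forward elimination on [A|b]:
R2 <- R2 - (3)*R1:  [  0  -5   0  15 ]
R3 <- R3 - (-2)*R1:  [   0   10    3  -27 ]
R3 <- R3 - (-2)*R2:  [ 0  0  3  3 ]
Row echelon form:
[ 6   4  3  |  -39 ]
[ 0  -5  0  |   15 ]
[ 0   0  3  |    3 ]
Back-substitution:
r = (3) / 3 = 1
q = (15) / -5 = -3
p = (-39 - (4)*(-3) - (3)*(1)) / 6 = -5

(-5, -3, 1)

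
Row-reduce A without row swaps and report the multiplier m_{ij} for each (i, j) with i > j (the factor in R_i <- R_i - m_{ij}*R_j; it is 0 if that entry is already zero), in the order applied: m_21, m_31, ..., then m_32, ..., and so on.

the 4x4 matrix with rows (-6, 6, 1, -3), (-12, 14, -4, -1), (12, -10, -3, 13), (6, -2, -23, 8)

multipliers: 2, -2, -1, 1, 2, -2

Forward elimination:
R2 <- R2 - (2)*R1:  [  0   2  -6   5 ]
R3 <- R3 - (-2)*R1:  [  0   2  -1   7 ]
R4 <- R4 - (-1)*R1:  [   0    4  -22    5 ]
R3 <- R3 - (1)*R2:  [ 0  0  5  2 ]
R4 <- R4 - (2)*R2:  [   0    0  -10   -5 ]
R4 <- R4 - (-2)*R3:  [  0   0   0  -1 ]
Multipliers (in order of application): m_{21} = 2, m_{31} = -2, m_{41} = -1, m_{32} = 1, m_{42} = 2, m_{43} = -2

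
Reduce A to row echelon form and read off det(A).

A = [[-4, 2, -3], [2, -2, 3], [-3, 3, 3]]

Forward elimination:
R2 <- R2 - (-1/2)*R1:  [   0   -1  3/2 ]
R3 <- R3 - (3/4)*R1:  [    0   3/2  21/4 ]
R3 <- R3 - (-3/2)*R2:  [    0     0  15/2 ]
Upper-triangular form:
[ -4   2    -3 ]
[  0  -1   3/2 ]
[  0   0  15/2 ]
det(A) = (-1)^0 * (-4) * (-1) * (15/2) = 30  (0 row swaps -> sign +1)

det(A) = 30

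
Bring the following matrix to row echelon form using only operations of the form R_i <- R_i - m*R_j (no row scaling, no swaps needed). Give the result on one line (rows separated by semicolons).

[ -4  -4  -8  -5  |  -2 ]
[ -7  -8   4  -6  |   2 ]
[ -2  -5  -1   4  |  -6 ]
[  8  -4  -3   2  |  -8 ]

REF = [-4 -4 -8 -5 -2; 0 -1 18 11/4 11/2; 0 0 -51 -7/4 -43/2; 0 0 0 -6719/204 2149/102]

Forward elimination:
R2 <- R2 - (7/4)*R1:  [    0    -1    18  11/4  11/2 ]
R3 <- R3 - (1/2)*R1:  [    0    -3     3  13/2    -5 ]
R4 <- R4 - (-2)*R1:  [   0  -12  -19   -8  -12 ]
R3 <- R3 - (3)*R2:  [     0      0    -51   -7/4  -43/2 ]
R4 <- R4 - (12)*R2:  [    0     0  -235   -41   -78 ]
R4 <- R4 - (235/51)*R3:  [         0          0          0  -6719/204   2149/102 ]
Row echelon form:
[ -4  -4   -8         -5  |        -2 ]
[  0  -1   18       11/4  |      11/2 ]
[  0   0  -51       -7/4  |     -43/2 ]
[  0   0    0  -6719/204  |  2149/102 ]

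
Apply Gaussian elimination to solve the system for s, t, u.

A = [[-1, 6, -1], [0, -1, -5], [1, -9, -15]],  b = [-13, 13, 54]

Forward elimination on [A|b]:
R3 <- R3 - (-1)*R1:  [   0   -3  -16   41 ]
R3 <- R3 - (3)*R2:  [  0   0  -1   2 ]
Row echelon form:
[ -1   6  -1  |  -13 ]
[  0  -1  -5  |   13 ]
[  0   0  -1  |    2 ]
Back-substitution:
u = (2) / -1 = -2
t = (13 - (-5)*(-2)) / -1 = -3
s = (-13 - (6)*(-3) - (-1)*(-2)) / -1 = -3

(-3, -3, -2)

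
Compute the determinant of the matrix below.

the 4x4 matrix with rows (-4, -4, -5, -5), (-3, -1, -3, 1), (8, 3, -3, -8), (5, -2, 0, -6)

det(A) = 567

Forward elimination:
R2 <- R2 - (3/4)*R1:  [    0     2   3/4  19/4 ]
R3 <- R3 - (-2)*R1:  [   0   -5  -13  -18 ]
R4 <- R4 - (-5/4)*R1:  [     0     -7  -25/4  -49/4 ]
R3 <- R3 - (-5/2)*R2:  [     0      0  -89/8  -49/8 ]
R4 <- R4 - (-7/2)*R2:  [     0      0  -29/8   35/8 ]
R4 <- R4 - (29/89)*R3:  [      0       0       0  567/89 ]
Upper-triangular form:
[ -4  -4     -5      -5 ]
[  0   2    3/4    19/4 ]
[  0   0  -89/8   -49/8 ]
[  0   0      0  567/89 ]
det(A) = (-1)^0 * (-4) * (2) * (-89/8) * (567/89) = 567  (0 row swaps -> sign +1)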